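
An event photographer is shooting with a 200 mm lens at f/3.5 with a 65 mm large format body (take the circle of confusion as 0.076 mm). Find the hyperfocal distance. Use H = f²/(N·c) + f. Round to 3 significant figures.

Hyperfocal distance H = f²/(N·c) + f = 200²/(3.5 × 0.076) + 200 = 40000/0.266 + 200 ≈ 150575.9 mm ≈ 151 m.

151 m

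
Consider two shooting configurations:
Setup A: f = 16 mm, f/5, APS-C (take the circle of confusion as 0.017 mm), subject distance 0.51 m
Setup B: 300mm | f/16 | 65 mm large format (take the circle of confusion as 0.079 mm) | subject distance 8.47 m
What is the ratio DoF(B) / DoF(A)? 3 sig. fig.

Setup A: H = 16²/(5×0.017) + 16 ≈ 3027.8 mm; DoF = Df − Dn = 610.06 − 438.14 ≈ 171.92 mm.
Setup B: H = 300²/(16×0.079) + 300 ≈ 71502.5 mm; DoF = Df − Dn = 9567.8 − 7598.2 ≈ 1969.6 mm.
Ratio = 1969.6 / 171.92 ≈ 11.5.

11.5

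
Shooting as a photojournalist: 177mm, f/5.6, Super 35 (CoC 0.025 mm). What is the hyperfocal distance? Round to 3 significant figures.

Hyperfocal distance H = f²/(N·c) + f = 177²/(5.6 × 0.025) + 177 = 31329/0.14 + 177 ≈ 223955.6 mm ≈ 224 m.

224 m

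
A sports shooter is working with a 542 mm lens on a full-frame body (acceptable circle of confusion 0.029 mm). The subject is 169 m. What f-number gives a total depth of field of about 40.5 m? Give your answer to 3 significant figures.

Write h = H − f = f²/(N·c). The thin-lens limits are Dn = s·h/(h + (s−f)) and Df = s·h/(h − (s−f)), so DoF = Df − Dn = 2·s·(s−f)·h / (h² − (s−f)²).
That is a quadratic in h: DoF·h² − 2·s·(s−f)·h − DoF·(s−f)² = 0 ⇒ h = (s−f)·(s + √(s² + DoF²)) / DoF = 168458 × (169000 + √(169000² + 40500²)) / 40500 = 168458 × (169000 + 173785) / 40500 ≈ 1425800 mm.
Then N = f²/(c·h) = 542² / (0.029 × 1425800) = 293764 / 41348 ≈ 7.10.

f/7.10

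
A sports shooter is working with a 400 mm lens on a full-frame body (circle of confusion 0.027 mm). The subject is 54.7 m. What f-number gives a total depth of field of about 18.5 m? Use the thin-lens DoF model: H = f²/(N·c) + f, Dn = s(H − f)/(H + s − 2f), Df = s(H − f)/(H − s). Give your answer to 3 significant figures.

Write h = H − f = f²/(N·c). The thin-lens limits are Dn = s·h/(h + (s−f)) and Df = s·h/(h − (s−f)), so DoF = Df − Dn = 2·s·(s−f)·h / (h² − (s−f)²).
That is a quadratic in h: DoF·h² − 2·s·(s−f)·h − DoF·(s−f)² = 0 ⇒ h = (s−f)·(s + √(s² + DoF²)) / DoF = 54300 × (54700 + √(54700² + 18500²)) / 18500 = 54300 × (54700 + 57743.7) / 18500 ≈ 330038 mm.
Then N = f²/(c·h) = 400² / (0.027 × 330038) = 160000 / 8911.0 ≈ 18.

f/18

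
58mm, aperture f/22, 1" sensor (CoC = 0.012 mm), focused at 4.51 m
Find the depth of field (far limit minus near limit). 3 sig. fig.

Hyperfocal distance H = f²/(N·c) + f = 58²/(22 × 0.012) + 58 = 3364/0.264 + 58 ≈ 12800.4 mm ≈ 12.80 m.
Near limit Dn = s·(H − f)/(H + s − 2f) = 4510 × (12800.4 − 58) / (12800.4 + 4510 − 2 × 58) = 4510 × 12742.4 / 17194.4 ≈ 3342.3 mm.
Far limit Df = s·(H − f)/(H − s) = 4510 × (12800.4 − 58) / (12800.4 − 4510) = 4510 × 12742.4 / 8290.4 ≈ 6931.9 mm.
Depth of field = Df − Dn = 6931.9 − 3342.3 ≈ 3589.6 mm ≈ 3.59 m.

3.59 m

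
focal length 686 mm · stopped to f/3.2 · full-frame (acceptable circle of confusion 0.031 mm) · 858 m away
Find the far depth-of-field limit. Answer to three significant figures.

1050 m

Hyperfocal distance H = f²/(N·c) + f = 686²/(3.2 × 0.031) + 686 = 470596/0.0992 + 686 ≈ 4744597.3 mm ≈ 4745 m.
Far limit Df = s·(H − f)/(H − s) = 858000 × (4744597.3 − 686) / (4744597.3 − 858000) = 858000 × 4743911.3 / 3886597.3 ≈ 1047259 mm ≈ 1050 m.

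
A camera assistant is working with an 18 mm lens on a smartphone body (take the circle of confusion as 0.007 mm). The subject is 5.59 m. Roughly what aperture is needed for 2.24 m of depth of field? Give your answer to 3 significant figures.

Write h = H − f = f²/(N·c). The thin-lens limits are Dn = s·h/(h + (s−f)) and Df = s·h/(h − (s−f)), so DoF = Df − Dn = 2·s·(s−f)·h / (h² − (s−f)²).
That is a quadratic in h: DoF·h² − 2·s·(s−f)·h − DoF·(s−f)² = 0 ⇒ h = (s−f)·(s + √(s² + DoF²)) / DoF = 5572 × (5590 + √(5590² + 2240²)) / 2240 = 5572 × (5590 + 6022.10) / 2240 ≈ 28885 mm.
Then N = f²/(c·h) = 18² / (0.007 × 28885) = 324 / 202.20 ≈ 1.60.

f/1.60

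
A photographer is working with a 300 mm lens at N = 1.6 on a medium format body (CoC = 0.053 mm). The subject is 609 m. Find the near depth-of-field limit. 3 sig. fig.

387 m

Hyperfocal distance H = f²/(N·c) + f = 300²/(1.6 × 0.053) + 300 = 90000/0.0848 + 300 ≈ 1061620.8 mm ≈ 1062 m.
Near limit Dn = s·(H − f)/(H + s − 2f) = 609000 × (1061620.8 − 300) / (1061620.8 + 609000 − 2 × 300) = 609000 × 1061320.8 / 1670020.8 ≈ 387028 mm ≈ 387 m.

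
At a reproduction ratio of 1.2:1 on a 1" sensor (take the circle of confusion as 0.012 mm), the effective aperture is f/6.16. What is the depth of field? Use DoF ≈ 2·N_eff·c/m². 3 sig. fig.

At magnification m, DoF ≈ 2·N_eff·c/m² = 2 × 6.16 × 0.012 / 1.2² = 0.1478 / 1.44 ≈ 0.103 mm.

0.103 mm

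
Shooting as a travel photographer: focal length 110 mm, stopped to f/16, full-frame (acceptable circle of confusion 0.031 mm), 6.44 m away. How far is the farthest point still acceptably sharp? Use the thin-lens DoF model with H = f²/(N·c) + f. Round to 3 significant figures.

8.70 m

Hyperfocal distance H = f²/(N·c) + f = 110²/(16 × 0.031) + 110 = 12100/0.496 + 110 ≈ 24505.2 mm ≈ 24.51 m.
Far limit Df = s·(H − f)/(H − s) = 6440 × (24505.2 − 110) / (24505.2 − 6440) = 6440 × 24395.2 / 18065.2 ≈ 8696.6 mm ≈ 8.70 m.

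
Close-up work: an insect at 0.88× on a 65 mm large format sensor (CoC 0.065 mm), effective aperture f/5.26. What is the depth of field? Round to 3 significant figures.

At magnification m, DoF ≈ 2·N_eff·c/m² = 2 × 5.26 × 0.065 / 0.88² = 0.6838 / 0.7744 ≈ 0.883 mm.

0.883 mm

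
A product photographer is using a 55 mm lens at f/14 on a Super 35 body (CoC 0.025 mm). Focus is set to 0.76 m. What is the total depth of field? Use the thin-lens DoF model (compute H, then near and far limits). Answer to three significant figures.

Hyperfocal distance H = f²/(N·c) + f = 55²/(14 × 0.025) + 55 = 3025/0.35 + 55 ≈ 8697.9 mm ≈ 8.698 m.
Near limit Dn = s·(H − f)/(H + s − 2f) = 760 × (8697.9 − 55) / (8697.9 + 760 − 2 × 55) = 760 × 8642.9 / 9347.9 ≈ 702.68 mm.
Far limit Df = s·(H − f)/(H − s) = 760 × (8697.9 − 55) / (8697.9 − 760) = 760 × 8642.9 / 7937.9 ≈ 827.50 mm.
Depth of field = Df − Dn = 827.50 − 702.68 ≈ 124.82 mm.

125 mm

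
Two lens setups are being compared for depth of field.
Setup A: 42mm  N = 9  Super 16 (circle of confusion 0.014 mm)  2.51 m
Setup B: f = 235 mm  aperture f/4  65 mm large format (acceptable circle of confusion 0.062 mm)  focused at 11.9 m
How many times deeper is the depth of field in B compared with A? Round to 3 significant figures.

1.37

Setup A: H = 42²/(9×0.014) + 42 ≈ 14042.0 mm; DoF = Df − Dn = 3047.17 − 2133.84 ≈ 913.33 mm.
Setup B: H = 235²/(4×0.062) + 235 ≈ 222916.5 mm; DoF = Df − Dn = 12557.8 − 11307.7 ≈ 1250.1 mm.
Ratio = 1250.1 / 913.33 ≈ 1.37.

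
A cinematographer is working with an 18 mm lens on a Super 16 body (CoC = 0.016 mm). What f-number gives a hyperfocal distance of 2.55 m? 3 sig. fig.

f/8

Rearrange H = f²/(N·c) + f for N: N = f² / ((H − f)·c).
N = 18² / ((2550 − 18) × 0.016) = 324 / 40.51 ≈ 8.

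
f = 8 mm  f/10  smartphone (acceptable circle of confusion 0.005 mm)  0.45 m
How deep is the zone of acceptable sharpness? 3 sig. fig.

Hyperfocal distance H = f²/(N·c) + f = 8²/(10 × 0.005) + 8 = 64/0.05 + 8 ≈ 1288.0 mm ≈ 1.288 m.
Near limit Dn = s·(H − f)/(H + s − 2f) = 450 × (1288.0 − 8) / (1288.0 + 450 − 2 × 8) = 450 × 1280.0 / 1722.0 ≈ 334.49 mm.
Far limit Df = s·(H − f)/(H − s) = 450 × (1288.0 − 8) / (1288.0 − 450) = 450 × 1280.0 / 838.0 ≈ 687.35 mm.
Depth of field = Df − Dn = 687.35 − 334.49 ≈ 352.86 mm.

353 mm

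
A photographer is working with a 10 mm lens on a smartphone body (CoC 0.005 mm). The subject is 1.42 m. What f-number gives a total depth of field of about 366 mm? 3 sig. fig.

f/1.80

Write h = H − f = f²/(N·c). The thin-lens limits are Dn = s·h/(h + (s−f)) and Df = s·h/(h − (s−f)), so DoF = Df − Dn = 2·s·(s−f)·h / (h² − (s−f)²).
That is a quadratic in h: DoF·h² − 2·s·(s−f)·h − DoF·(s−f)² = 0 ⇒ h = (s−f)·(s + √(s² + DoF²)) / DoF = 1410 × (1420 + √(1420² + 366²)) / 366 = 1410 × (1420 + 1466.41) / 366 ≈ 11120 mm.
Then N = f²/(c·h) = 10² / (0.005 × 11120) = 100 / 55.599 ≈ 1.80.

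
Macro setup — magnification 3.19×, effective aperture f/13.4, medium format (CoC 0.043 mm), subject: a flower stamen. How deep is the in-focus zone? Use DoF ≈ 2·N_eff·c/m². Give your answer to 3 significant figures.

At magnification m, DoF ≈ 2·N_eff·c/m² = 2 × 13.4 × 0.043 / 3.19² = 1.152 / 10.18 ≈ 0.113 mm.

0.113 mm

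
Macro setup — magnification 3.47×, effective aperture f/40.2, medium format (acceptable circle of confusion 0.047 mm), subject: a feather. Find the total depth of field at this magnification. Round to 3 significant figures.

0.314 mm

At magnification m, DoF ≈ 2·N_eff·c/m² = 2 × 40.2 × 0.047 / 3.47² = 3.779 / 12.04 ≈ 0.314 mm.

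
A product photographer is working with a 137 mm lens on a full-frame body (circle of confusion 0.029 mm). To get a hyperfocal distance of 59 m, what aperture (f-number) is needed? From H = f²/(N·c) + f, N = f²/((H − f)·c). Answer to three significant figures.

f/11

Rearrange H = f²/(N·c) + f for N: N = f² / ((H − f)·c).
N = 137² / ((59000 − 137) × 0.029) = 18769 / 1707 ≈ 11.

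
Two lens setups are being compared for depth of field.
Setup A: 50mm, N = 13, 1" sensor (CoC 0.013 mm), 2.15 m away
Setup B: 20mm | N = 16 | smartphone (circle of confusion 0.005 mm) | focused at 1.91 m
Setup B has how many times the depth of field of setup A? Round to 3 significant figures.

2.70

Setup A: H = 50²/(13×0.013) + 50 ≈ 14842.9 mm; DoF = Df − Dn = 2505.71 − 1882.73 ≈ 622.98 mm.
Setup B: H = 20²/(16×0.005) + 20 ≈ 5020.0 mm; DoF = Df − Dn = 3070.7 − 1386.1 ≈ 1684.6 mm.
Ratio = 1684.6 / 622.98 ≈ 2.70.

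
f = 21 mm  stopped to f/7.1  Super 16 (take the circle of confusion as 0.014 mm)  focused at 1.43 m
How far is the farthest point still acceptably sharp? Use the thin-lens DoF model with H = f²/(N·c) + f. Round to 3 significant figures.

Hyperfocal distance H = f²/(N·c) + f = 21²/(7.1 × 0.014) + 21 = 441/0.0994 + 21 ≈ 4457.6 mm ≈ 4.458 m.
Far limit Df = s·(H − f)/(H − s) = 1430 × (4457.6 − 21) / (4457.6 − 1430) = 1430 × 4436.6 / 3027.6 ≈ 2095.5 mm ≈ 2.10 m.

2.10 m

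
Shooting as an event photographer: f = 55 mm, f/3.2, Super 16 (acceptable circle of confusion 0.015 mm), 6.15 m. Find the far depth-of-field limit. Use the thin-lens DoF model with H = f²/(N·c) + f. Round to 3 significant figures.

6.81 m

Hyperfocal distance H = f²/(N·c) + f = 55²/(3.2 × 0.015) + 55 = 3025/0.048 + 55 ≈ 63075.8 mm ≈ 63.08 m.
Far limit Df = s·(H − f)/(H − s) = 6150 × (63075.8 − 55) / (63075.8 − 6150) = 6150 × 63020.8 / 56925.8 ≈ 6808.5 mm ≈ 6.81 m.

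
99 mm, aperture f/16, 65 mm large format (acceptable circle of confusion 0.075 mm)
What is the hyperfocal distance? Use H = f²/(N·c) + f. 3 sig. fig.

Hyperfocal distance H = f²/(N·c) + f = 99²/(16 × 0.075) + 99 = 9801/1.2 + 99 ≈ 8266.5 mm ≈ 8.27 m.

8.27 m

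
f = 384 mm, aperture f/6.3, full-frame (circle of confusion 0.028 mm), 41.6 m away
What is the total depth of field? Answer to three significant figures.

4.11 m

Hyperfocal distance H = f²/(N·c) + f = 384²/(6.3 × 0.028) + 384 = 147456/0.1764 + 384 ≈ 836302.4 mm ≈ 836.3 m.
Near limit Dn = s·(H − f)/(H + s − 2f) = 41600 × (836302.4 − 384) / (836302.4 + 41600 − 2 × 384) = 41600 × 835918.4 / 877134.4 ≈ 39645.2 mm.
Far limit Df = s·(H − f)/(H − s) = 41600 × (836302.4 − 384) / (836302.4 − 41600) = 41600 × 835918.4 / 794702.4 ≈ 43757.5 mm.
Depth of field = Df − Dn = 43757.5 − 39645.2 ≈ 4112.3 mm ≈ 4.11 m.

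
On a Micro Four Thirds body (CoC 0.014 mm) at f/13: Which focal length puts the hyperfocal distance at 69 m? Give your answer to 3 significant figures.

112 mm

From H = f²/(N·c) + f, with f ≪ H: f ≈ √(H·N·c) = √(69000 × 13 × 0.014) = √12558 ≈ 112.1 mm.
The +f correction barely moves this — solving exactly, f² + N·c·f − N·c·H = 0 ⇒ f = (−N·c + √((N·c)² + 4·N·c·H))/2 = (−0.182 + √50232)/2 ≈ 111.97 mm, so f ≈ 112 mm.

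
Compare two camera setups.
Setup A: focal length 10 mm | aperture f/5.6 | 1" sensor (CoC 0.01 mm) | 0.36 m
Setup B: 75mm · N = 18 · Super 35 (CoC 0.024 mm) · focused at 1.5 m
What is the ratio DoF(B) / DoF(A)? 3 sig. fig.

2.26

Setup A: H = 10²/(5.6×0.01) + 10 ≈ 1795.7 mm; DoF = Df − Dn = 447.76 − 301.00 ≈ 146.76 mm.
Setup B: H = 75²/(18×0.024) + 75 ≈ 13095.8 mm; DoF = Df − Dn = 1684.33 − 1352.03 ≈ 332.30 mm.
Ratio = 332.30 / 146.76 ≈ 2.26.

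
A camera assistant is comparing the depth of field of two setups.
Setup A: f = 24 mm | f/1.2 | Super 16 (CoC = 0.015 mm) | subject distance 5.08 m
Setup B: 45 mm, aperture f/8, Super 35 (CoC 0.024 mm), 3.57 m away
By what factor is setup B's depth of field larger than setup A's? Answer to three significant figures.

Setup A: H = 24²/(1.2×0.015) + 24 ≈ 32024.0 mm; DoF = Df − Dn = 6033.3 − 4386.9 ≈ 1646.4 mm.
Setup B: H = 45²/(8×0.024) + 45 ≈ 10591.9 mm; DoF = Df − Dn = 5362.1 − 2675.7 ≈ 2686.4 mm.
Ratio = 2686.4 / 1646.4 ≈ 1.63.

1.63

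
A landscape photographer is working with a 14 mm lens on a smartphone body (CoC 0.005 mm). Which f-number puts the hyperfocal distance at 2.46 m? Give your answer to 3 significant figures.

f/16

Rearrange H = f²/(N·c) + f for N: N = f² / ((H − f)·c).
N = 14² / ((2460 − 14) × 0.005) = 196 / 12.23 ≈ 16.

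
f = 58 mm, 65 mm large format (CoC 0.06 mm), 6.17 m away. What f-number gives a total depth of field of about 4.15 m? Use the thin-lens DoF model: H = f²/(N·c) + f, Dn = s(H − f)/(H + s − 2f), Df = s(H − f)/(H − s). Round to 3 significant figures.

Write h = H − f = f²/(N·c). The thin-lens limits are Dn = s·h/(h + (s−f)) and Df = s·h/(h − (s−f)), so DoF = Df − Dn = 2·s·(s−f)·h / (h² − (s−f)²).
That is a quadratic in h: DoF·h² − 2·s·(s−f)·h − DoF·(s−f)² = 0 ⇒ h = (s−f)·(s + √(s² + DoF²)) / DoF = 6112 × (6170 + √(6170² + 4150²)) / 4150 = 6112 × (6170 + 7435.82) / 4150 ≈ 20038 mm.
Then N = f²/(c·h) = 58² / (0.06 × 20038) = 3364 / 1202.3 ≈ 2.80.

f/2.80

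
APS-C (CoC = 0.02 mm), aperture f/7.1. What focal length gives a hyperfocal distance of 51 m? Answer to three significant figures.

85.0 mm

From H = f²/(N·c) + f, with f ≪ H: f ≈ √(H·N·c) = √(51000 × 7.1 × 0.02) = √7242.0 ≈ 85.10 mm.
Exact: f² + N·c·f − N·c·H = 0 ⇒ f = (−N·c + √((N·c)² + 4·N·c·H))/2 = (−0.142 + √28968)/2 ≈ 85.029 mm ≈ 85.0 mm.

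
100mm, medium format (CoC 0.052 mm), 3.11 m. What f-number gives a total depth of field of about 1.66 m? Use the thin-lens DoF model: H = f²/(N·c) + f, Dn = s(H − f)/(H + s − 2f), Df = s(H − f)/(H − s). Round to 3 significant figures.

f/16

Write h = H − f = f²/(N·c). The thin-lens limits are Dn = s·h/(h + (s−f)) and Df = s·h/(h − (s−f)), so DoF = Df − Dn = 2·s·(s−f)·h / (h² − (s−f)²).
That is a quadratic in h: DoF·h² − 2·s·(s−f)·h − DoF·(s−f)² = 0 ⇒ h = (s−f)·(s + √(s² + DoF²)) / DoF = 3010 × (3110 + √(3110² + 1660²)) / 1660 = 3010 × (3110 + 3525.29) / 1660 ≈ 12031 mm.
Then N = f²/(c·h) = 100² / (0.052 × 12031) = 10000 / 625.64 ≈ 16.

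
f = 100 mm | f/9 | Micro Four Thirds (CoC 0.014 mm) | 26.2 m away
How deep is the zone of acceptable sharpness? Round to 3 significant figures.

19.3 m

Hyperfocal distance H = f²/(N·c) + f = 100²/(9 × 0.014) + 100 = 10000/0.126 + 100 ≈ 79465.1 mm ≈ 79.47 m.
Near limit Dn = s·(H − f)/(H + s − 2f) = 26200 × (79465.1 − 100) / (79465.1 + 26200 − 2 × 100) = 26200 × 79365.1 / 105465.1 ≈ 19716 mm.
Far limit Df = s·(H − f)/(H − s) = 26200 × (79465.1 − 100) / (79465.1 − 26200) = 26200 × 79365.1 / 53265.1 ≈ 39038 mm.
Depth of field = Df − Dn = 39038 − 19716 ≈ 19322 mm ≈ 19.3 m.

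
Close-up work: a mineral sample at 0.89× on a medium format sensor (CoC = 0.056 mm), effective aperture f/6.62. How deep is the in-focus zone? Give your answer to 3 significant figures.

0.936 mm

At magnification m, DoF ≈ 2·N_eff·c/m² = 2 × 6.62 × 0.056 / 0.89² = 0.7414 / 0.7921 ≈ 0.936 mm.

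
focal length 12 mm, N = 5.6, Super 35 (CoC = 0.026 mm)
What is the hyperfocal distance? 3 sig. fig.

Hyperfocal distance H = f²/(N·c) + f = 12²/(5.6 × 0.026) + 12 = 144/0.1456 + 12 ≈ 1001.0 mm ≈ 1.00 m.

1.00 m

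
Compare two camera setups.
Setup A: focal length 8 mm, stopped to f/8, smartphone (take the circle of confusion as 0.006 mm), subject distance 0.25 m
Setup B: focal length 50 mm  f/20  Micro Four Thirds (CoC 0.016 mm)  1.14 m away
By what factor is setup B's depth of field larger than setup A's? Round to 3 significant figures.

3.46

Setup A: H = 8²/(8×0.006) + 8 ≈ 1341.3 mm; DoF = Df − Dn = 305.437 − 211.595 ≈ 93.842 mm.
Setup B: H = 50²/(20×0.016) + 50 ≈ 7862.5 mm; DoF = Df − Dn = 1324.84 − 1000.42 ≈ 324.42 mm.
Ratio = 324.42 / 93.842 ≈ 3.46.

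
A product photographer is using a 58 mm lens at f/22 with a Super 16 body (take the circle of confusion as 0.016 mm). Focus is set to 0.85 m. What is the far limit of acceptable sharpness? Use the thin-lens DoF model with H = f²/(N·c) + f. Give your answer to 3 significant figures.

0.927 m

Hyperfocal distance H = f²/(N·c) + f = 58²/(22 × 0.016) + 58 = 3364/0.352 + 58 ≈ 9614.8 mm ≈ 9.615 m.
Far limit Df = s·(H − f)/(H − s) = 850 × (9614.8 − 58) / (9614.8 − 850) = 850 × 9556.8 / 8764.8 ≈ 926.81 mm ≈ 0.927 m.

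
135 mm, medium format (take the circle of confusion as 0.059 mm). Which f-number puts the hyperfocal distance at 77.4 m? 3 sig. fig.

f/4

Rearrange H = f²/(N·c) + f for N: N = f² / ((H − f)·c).
N = 135² / ((77400 − 135) × 0.059) = 18225 / 4559 ≈ 4.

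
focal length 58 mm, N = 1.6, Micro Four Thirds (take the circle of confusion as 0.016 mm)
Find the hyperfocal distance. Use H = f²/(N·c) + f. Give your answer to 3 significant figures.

131 m

Hyperfocal distance H = f²/(N·c) + f = 58²/(1.6 × 0.016) + 58 = 3364/0.0256 + 58 ≈ 131464.2 mm ≈ 131 m.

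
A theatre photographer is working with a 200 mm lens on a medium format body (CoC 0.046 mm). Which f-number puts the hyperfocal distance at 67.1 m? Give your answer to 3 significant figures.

Rearrange H = f²/(N·c) + f for N: N = f² / ((H − f)·c).
N = 200² / ((67100 − 200) × 0.046) = 40000 / 3077 ≈ 13.

f/13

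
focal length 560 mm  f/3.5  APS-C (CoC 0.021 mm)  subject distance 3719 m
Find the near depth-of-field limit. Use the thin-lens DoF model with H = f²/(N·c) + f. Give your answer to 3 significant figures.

Hyperfocal distance H = f²/(N·c) + f = 560²/(3.5 × 0.021) + 560 = 313600/0.0735 + 560 ≈ 4267226.7 mm ≈ 4267 m.
Near limit Dn = s·(H − f)/(H + s − 2f) = 3719000 × (4267226.7 − 560) / (4267226.7 + 3719000 − 2 × 560) = 3719000 × 4266666.7 / 7985106.7 ≈ 1987166 mm ≈ 1990 m.

1990 m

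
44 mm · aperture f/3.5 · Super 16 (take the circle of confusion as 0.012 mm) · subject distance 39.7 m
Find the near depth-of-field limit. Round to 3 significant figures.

21.3 m

Hyperfocal distance H = f²/(N·c) + f = 44²/(3.5 × 0.012) + 44 = 1936/0.042 + 44 ≈ 46139.2 mm ≈ 46.14 m.
Near limit Dn = s·(H − f)/(H + s − 2f) = 39700 × (46139.2 − 44) / (46139.2 + 39700 − 2 × 44) = 39700 × 46095.2 / 85751.2 ≈ 21341 mm ≈ 21.3 m.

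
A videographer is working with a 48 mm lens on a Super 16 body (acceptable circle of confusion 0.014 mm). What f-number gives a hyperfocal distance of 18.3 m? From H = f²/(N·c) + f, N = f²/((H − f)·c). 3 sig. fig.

f/9.02

Rearrange H = f²/(N·c) + f for N: N = f² / ((H − f)·c).
N = 48² / ((18300 − 48) × 0.014) = 2304 / 255.5 ≈ 9.02.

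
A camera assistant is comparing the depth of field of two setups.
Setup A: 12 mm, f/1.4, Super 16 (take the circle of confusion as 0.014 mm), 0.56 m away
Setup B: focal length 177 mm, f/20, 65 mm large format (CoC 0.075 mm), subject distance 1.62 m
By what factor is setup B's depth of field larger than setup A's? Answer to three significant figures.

Setup A: H = 12²/(1.4×0.014) + 12 ≈ 7358.9 mm; DoF = Df − Dn = 605.136 − 521.130 ≈ 84.006 mm.
Setup B: H = 177²/(20×0.075) + 177 ≈ 21063.0 mm; DoF = Df − Dn = 1740.23 − 1515.31 ≈ 224.92 mm.
Ratio = 224.92 / 84.006 ≈ 2.68.

2.68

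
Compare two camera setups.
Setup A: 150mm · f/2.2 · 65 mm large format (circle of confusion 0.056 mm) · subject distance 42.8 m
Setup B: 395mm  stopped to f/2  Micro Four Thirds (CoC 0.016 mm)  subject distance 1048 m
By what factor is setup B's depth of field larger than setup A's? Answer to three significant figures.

22.3

Setup A: H = 150²/(2.2×0.056) + 150 ≈ 182779.9 mm; DoF = Df − Dn = 55841 − 34697 ≈ 21144 mm.
Setup B: H = 395²/(2×0.016) + 395 ≈ 4876176.2 mm; DoF = Df − Dn = 1334792 − 862652 ≈ 472140 mm.
Ratio = 472140 / 21144 ≈ 22.3.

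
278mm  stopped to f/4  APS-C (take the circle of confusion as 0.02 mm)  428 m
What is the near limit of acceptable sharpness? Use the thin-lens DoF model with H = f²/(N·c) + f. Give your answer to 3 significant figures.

297 m

Hyperfocal distance H = f²/(N·c) + f = 278²/(4 × 0.02) + 278 = 77284/0.08 + 278 ≈ 966328.0 mm ≈ 966.3 m.
Near limit Dn = s·(H − f)/(H + s − 2f) = 428000 × (966328.0 − 278) / (966328.0 + 428000 − 2 × 278) = 428000 × 966050.0 / 1393772.0 ≈ 296655 mm ≈ 297 m.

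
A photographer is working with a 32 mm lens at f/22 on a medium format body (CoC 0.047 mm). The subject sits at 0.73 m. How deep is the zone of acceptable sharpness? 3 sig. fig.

Hyperfocal distance H = f²/(N·c) + f = 32²/(22 × 0.047) + 32 = 1024/1.034 + 32 ≈ 1022.3 mm ≈ 1.022 m.
Near limit Dn = s·(H − f)/(H + s − 2f) = 730 × (1022.3 − 32) / (1022.3 + 730 − 2 × 32) = 730 × 990.3 / 1688.3 ≈ 428.2 mm.
Far limit Df = s·(H − f)/(H − s) = 730 × (1022.3 − 32) / (1022.3 − 730) = 730 × 990.3 / 292.3 ≈ 2473.0 mm.
Depth of field = Df − Dn = 2473.0 − 428.2 ≈ 2044.8 mm ≈ 2.04 m.

2.04 m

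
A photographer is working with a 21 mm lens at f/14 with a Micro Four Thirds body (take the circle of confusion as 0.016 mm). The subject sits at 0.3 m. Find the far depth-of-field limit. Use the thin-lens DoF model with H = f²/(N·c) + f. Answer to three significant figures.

Hyperfocal distance H = f²/(N·c) + f = 21²/(14 × 0.016) + 21 = 441/0.224 + 21 ≈ 1989.8 mm ≈ 1.990 m.
Far limit Df = s·(H − f)/(H − s) = 300 × (1989.8 − 21) / (1989.8 − 300) = 300 × 1968.8 / 1689.8 ≈ 349.53 mm.

350 mm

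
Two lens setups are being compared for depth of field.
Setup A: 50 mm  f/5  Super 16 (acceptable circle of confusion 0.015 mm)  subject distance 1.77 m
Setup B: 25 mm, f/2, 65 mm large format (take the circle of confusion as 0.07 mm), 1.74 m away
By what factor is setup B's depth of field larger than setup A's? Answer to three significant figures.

Setup A: H = 50²/(5×0.015) + 50 ≈ 33383.3 mm; DoF = Df − Dn = 1866.30 − 1683.15 ≈ 183.15 mm.
Setup B: H = 25²/(2×0.07) + 25 ≈ 4489.3 mm; DoF = Df − Dn = 2825.4 − 1257.1 ≈ 1568.3 mm.
Ratio = 1568.3 / 183.15 ≈ 8.56.

8.56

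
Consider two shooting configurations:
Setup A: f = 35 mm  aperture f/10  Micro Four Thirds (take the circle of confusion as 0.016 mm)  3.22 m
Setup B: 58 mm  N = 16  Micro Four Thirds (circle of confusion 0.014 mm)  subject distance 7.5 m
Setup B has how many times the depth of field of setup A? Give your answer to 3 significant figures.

Setup A: H = 35²/(10×0.016) + 35 ≈ 7691.2 mm; DoF = Df − Dn = 5513.7 − 2274.0 ≈ 3239.7 mm.
Setup B: H = 58²/(16×0.014) + 58 ≈ 15075.9 mm; DoF = Df − Dn = 14867.5 − 5014.9 ≈ 9852.6 mm.
Ratio = 9852.6 / 3239.7 ≈ 3.04.

3.04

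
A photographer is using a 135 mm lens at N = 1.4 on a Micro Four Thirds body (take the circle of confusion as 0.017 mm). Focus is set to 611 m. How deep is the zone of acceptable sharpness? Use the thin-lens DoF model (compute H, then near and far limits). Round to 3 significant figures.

Hyperfocal distance H = f²/(N·c) + f = 135²/(1.4 × 0.017) + 135 = 18225/0.0238 + 135 ≈ 765891.3 mm ≈ 765.9 m.
Near limit Dn = s·(H − f)/(H + s − 2f) = 611000 × (765891.3 − 135) / (765891.3 + 611000 − 2 × 135) = 611000 × 765756.3 / 1376621.3 ≈ 339874 mm.
Far limit Df = s·(H − f)/(H − s) = 611000 × (765891.3 − 135) / (765891.3 − 611000) = 611000 × 765756.3 / 154891.3 ≈ 3020680 mm.
Depth of field = Df − Dn = 3020680 − 339874 ≈ 2680806 mm ≈ 2680 m.

2680 m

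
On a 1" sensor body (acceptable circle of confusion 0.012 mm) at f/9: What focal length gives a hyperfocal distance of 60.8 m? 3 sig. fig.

From H = f²/(N·c) + f, with f ≪ H: f ≈ √(H·N·c) = √(60800 × 9 × 0.012) = √6566.4 ≈ 81.03 mm.
The +f correction barely moves this — solving exactly, f² + N·c·f − N·c·H = 0 ⇒ f = (−N·c + √((N·c)² + 4·N·c·H))/2 = (−0.108 + √26266)/2 ≈ 80.979 mm, so f ≈ 81.0 mm.

81.0 mm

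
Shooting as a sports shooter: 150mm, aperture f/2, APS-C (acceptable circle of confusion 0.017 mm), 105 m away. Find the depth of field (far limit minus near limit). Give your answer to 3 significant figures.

34.1 m

Hyperfocal distance H = f²/(N·c) + f = 150²/(2 × 0.017) + 150 = 22500/0.034 + 150 ≈ 661914.7 mm ≈ 661.9 m.
Near limit Dn = s·(H − f)/(H + s − 2f) = 105000 × (661914.7 − 150) / (661914.7 + 105000 − 2 × 150) = 105000 × 661764.7 / 766614.7 ≈ 90639 mm.
Far limit Df = s·(H − f)/(H − s) = 105000 × (661914.7 − 150) / (661914.7 − 105000) = 105000 × 661764.7 / 556914.7 ≈ 124768 mm.
Depth of field = Df − Dn = 124768 − 90639 ≈ 34129 mm ≈ 34.1 m.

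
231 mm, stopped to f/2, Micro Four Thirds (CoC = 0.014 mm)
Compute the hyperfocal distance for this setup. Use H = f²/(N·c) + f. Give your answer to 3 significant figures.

1910 m

Hyperfocal distance H = f²/(N·c) + f = 231²/(2 × 0.014) + 231 = 53361/0.028 + 231 ≈ 1905981.0 mm ≈ 1910 m.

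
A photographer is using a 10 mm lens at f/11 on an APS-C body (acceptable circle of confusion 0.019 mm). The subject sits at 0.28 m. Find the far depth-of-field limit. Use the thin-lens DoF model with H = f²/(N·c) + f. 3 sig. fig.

Hyperfocal distance H = f²/(N·c) + f = 10²/(11 × 0.019) + 10 = 100/0.209 + 10 ≈ 488.5 mm ≈ 0.488 m.
Far limit Df = s·(H − f)/(H − s) = 280 × (488.5 − 10) / (488.5 − 280) = 280 × 478.5 / 208.5 ≈ 642.64 mm ≈ 0.643 m.

0.643 m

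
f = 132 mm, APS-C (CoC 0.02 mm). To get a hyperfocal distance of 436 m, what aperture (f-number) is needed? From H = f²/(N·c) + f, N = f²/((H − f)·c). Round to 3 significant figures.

Rearrange H = f²/(N·c) + f for N: N = f² / ((H − f)·c).
N = 132² / ((436000 − 132) × 0.02) = 17424 / 8717 ≈ 2.00.

f/2.00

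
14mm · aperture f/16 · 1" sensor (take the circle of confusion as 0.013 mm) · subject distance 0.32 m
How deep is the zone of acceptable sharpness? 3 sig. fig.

Hyperfocal distance H = f²/(N·c) + f = 14²/(16 × 0.013) + 14 = 196/0.208 + 14 ≈ 956.3 mm ≈ 0.956 m.
Near limit Dn = s·(H − f)/(H + s − 2f) = 320 × (956.3 − 14) / (956.3 + 320 − 2 × 14) = 320 × 942.3 / 1248.3 ≈ 241.56 mm.
Far limit Df = s·(H − f)/(H − s) = 320 × (956.3 − 14) / (956.3 − 320) = 320 × 942.3 / 636.3 ≈ 473.89 mm.
Depth of field = Df − Dn = 473.89 − 241.56 ≈ 232.33 mm.

232 mm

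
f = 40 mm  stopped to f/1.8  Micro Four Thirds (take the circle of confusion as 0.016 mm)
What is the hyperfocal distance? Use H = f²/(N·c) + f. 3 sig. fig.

55.6 m

Hyperfocal distance H = f²/(N·c) + f = 40²/(1.8 × 0.016) + 40 = 1600/0.0288 + 40 ≈ 55595.6 mm ≈ 55.6 m.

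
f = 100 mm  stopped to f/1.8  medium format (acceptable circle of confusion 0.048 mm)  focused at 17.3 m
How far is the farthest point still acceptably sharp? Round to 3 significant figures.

20.3 m

Hyperfocal distance H = f²/(N·c) + f = 100²/(1.8 × 0.048) + 100 = 10000/0.0864 + 100 ≈ 115840.7 mm ≈ 115.8 m.
Far limit Df = s·(H − f)/(H − s) = 17300 × (115840.7 − 100) / (115840.7 − 17300) = 17300 × 115740.7 / 98540.7 ≈ 20320 mm ≈ 20.3 m.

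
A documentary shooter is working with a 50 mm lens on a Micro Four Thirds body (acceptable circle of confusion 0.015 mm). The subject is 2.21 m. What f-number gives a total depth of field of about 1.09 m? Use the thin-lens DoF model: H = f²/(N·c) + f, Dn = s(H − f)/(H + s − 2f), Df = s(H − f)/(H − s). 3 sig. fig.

Write h = H − f = f²/(N·c). The thin-lens limits are Dn = s·h/(h + (s−f)) and Df = s·h/(h − (s−f)), so DoF = Df − Dn = 2·s·(s−f)·h / (h² − (s−f)²).
That is a quadratic in h: DoF·h² − 2·s·(s−f)·h − DoF·(s−f)² = 0 ⇒ h = (s−f)·(s + √(s² + DoF²)) / DoF = 2160 × (2210 + √(2210² + 1090²)) / 1090 = 2160 × (2210 + 2464.18) / 1090 ≈ 9262.6 mm.
Then N = f²/(c·h) = 50² / (0.015 × 9262.6) = 2500 / 138.94 ≈ 18.

f/18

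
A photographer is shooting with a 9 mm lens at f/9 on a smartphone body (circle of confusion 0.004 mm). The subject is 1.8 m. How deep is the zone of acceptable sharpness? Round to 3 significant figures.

Hyperfocal distance H = f²/(N·c) + f = 9²/(9 × 0.004) + 9 = 81/0.036 + 9 ≈ 2259.0 mm ≈ 2.259 m.
Near limit Dn = s·(H − f)/(H + s − 2f) = 1800 × (2259.0 − 9) / (2259.0 + 1800 − 2 × 9) = 1800 × 2250.0 / 4041.0 ≈ 1002.2 mm.
Far limit Df = s·(H − f)/(H − s) = 1800 × (2259.0 − 9) / (2259.0 − 1800) = 1800 × 2250.0 / 459.0 ≈ 8823.5 mm.
Depth of field = Df − Dn = 8823.5 − 1002.2 ≈ 7821.3 mm ≈ 7.82 m.

7.82 m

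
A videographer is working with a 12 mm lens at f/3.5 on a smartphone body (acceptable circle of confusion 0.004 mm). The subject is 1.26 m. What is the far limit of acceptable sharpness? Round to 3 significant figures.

Hyperfocal distance H = f²/(N·c) + f = 12²/(3.5 × 0.004) + 12 = 144/0.014 + 12 ≈ 10297.7 mm ≈ 10.30 m.
Far limit Df = s·(H − f)/(H − s) = 1260 × (10297.7 − 12) / (10297.7 − 1260) = 1260 × 10285.7 / 9037.7 ≈ 1434.0 mm ≈ 1.43 m.

1.43 m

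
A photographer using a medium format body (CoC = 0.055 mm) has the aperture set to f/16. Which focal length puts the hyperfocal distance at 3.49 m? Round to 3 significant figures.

From H = f²/(N·c) + f, with f ≪ H: f ≈ √(H·N·c) = √(3490 × 16 × 0.055) = √3071.2 ≈ 55.42 mm.
Exact: f² + N·c·f − N·c·H = 0 ⇒ f = (−N·c + √((N·c)² + 4·N·c·H))/2 = (−0.88 + √12286)/2 ≈ 54.980 mm ≈ 55.0 mm.

55.0 mm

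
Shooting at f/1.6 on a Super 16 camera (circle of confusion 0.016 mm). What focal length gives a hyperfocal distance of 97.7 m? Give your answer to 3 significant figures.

From H = f²/(N·c) + f, with f ≪ H: f ≈ √(H·N·c) = √(97700 × 1.6 × 0.016) = √2501.1 ≈ 50.01 mm.
The +f correction barely moves this — solving exactly, f² + N·c·f − N·c·H = 0 ⇒ f = (−N·c + √((N·c)² + 4·N·c·H))/2 = (−0.0256 + √10004)/2 ≈ 49.998 mm, so f ≈ 50.0 mm.

50.0 mm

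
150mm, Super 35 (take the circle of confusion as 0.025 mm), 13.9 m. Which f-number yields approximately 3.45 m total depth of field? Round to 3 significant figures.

f/8

Write h = H − f = f²/(N·c). The thin-lens limits are Dn = s·h/(h + (s−f)) and Df = s·h/(h − (s−f)), so DoF = Df − Dn = 2·s·(s−f)·h / (h² − (s−f)²).
That is a quadratic in h: DoF·h² − 2·s·(s−f)·h − DoF·(s−f)² = 0 ⇒ h = (s−f)·(s + √(s² + DoF²)) / DoF = 13750 × (13900 + √(13900² + 3450²)) / 3450 = 13750 × (13900 + 14321.7) / 3450 ≈ 112478 mm.
Then N = f²/(c·h) = 150² / (0.025 × 112478) = 22500 / 2811.9 ≈ 8.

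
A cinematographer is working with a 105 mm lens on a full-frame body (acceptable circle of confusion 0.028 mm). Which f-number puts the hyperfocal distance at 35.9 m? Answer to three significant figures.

f/11

Rearrange H = f²/(N·c) + f for N: N = f² / ((H − f)·c).
N = 105² / ((35900 − 105) × 0.028) = 11025 / 1002 ≈ 11.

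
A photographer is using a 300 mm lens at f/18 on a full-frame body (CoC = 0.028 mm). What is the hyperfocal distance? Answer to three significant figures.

179 m

Hyperfocal distance H = f²/(N·c) + f = 300²/(18 × 0.028) + 300 = 90000/0.504 + 300 ≈ 178871.4 mm ≈ 179 m.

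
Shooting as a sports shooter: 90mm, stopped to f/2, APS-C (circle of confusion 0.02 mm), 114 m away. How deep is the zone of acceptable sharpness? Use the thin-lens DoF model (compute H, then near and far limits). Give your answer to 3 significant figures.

188 m

Hyperfocal distance H = f²/(N·c) + f = 90²/(2 × 0.02) + 90 = 8100/0.04 + 90 ≈ 202590.0 mm ≈ 202.6 m.
Near limit Dn = s·(H − f)/(H + s − 2f) = 114000 × (202590.0 − 90) / (202590.0 + 114000 − 2 × 90) = 114000 × 202500.0 / 316410.0 ≈ 72959 mm.
Far limit Df = s·(H − f)/(H − s) = 114000 × (202590.0 − 90) / (202590.0 − 114000) = 114000 × 202500.0 / 88590.0 ≈ 260582 mm.
Depth of field = Df − Dn = 260582 − 72959 ≈ 187623 mm ≈ 188 m.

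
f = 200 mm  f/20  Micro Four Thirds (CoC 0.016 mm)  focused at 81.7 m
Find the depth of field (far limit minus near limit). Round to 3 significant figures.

Hyperfocal distance H = f²/(N·c) + f = 200²/(20 × 0.016) + 200 = 40000/0.32 + 200 ≈ 125200.0 mm ≈ 125.2 m.
Near limit Dn = s·(H − f)/(H + s − 2f) = 81700 × (125200.0 − 200) / (125200.0 + 81700 − 2 × 200) = 81700 × 125000.0 / 206500.0 ≈ 49455 mm.
Far limit Df = s·(H − f)/(H − s) = 81700 × (125200.0 − 200) / (125200.0 − 81700) = 81700 × 125000.0 / 43500.0 ≈ 234770 mm.
Depth of field = Df − Dn = 234770 − 49455 ≈ 185315 mm ≈ 185 m.

185 m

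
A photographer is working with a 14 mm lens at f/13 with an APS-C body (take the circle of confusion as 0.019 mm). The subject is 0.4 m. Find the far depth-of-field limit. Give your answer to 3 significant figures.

0.779 m

Hyperfocal distance H = f²/(N·c) + f = 14²/(13 × 0.019) + 14 = 196/0.247 + 14 ≈ 807.5 mm ≈ 0.808 m.
Far limit Df = s·(H − f)/(H − s) = 400 × (807.5 − 14) / (807.5 − 400) = 400 × 793.5 / 407.5 ≈ 778.88 mm ≈ 0.779 m.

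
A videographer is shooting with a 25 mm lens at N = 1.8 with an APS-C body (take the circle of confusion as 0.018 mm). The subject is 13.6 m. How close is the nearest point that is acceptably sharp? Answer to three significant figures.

Hyperfocal distance H = f²/(N·c) + f = 25²/(1.8 × 0.018) + 25 = 625/0.0324 + 25 ≈ 19315.1 mm ≈ 19.32 m.
Near limit Dn = s·(H − f)/(H + s − 2f) = 13600 × (19315.1 − 25) / (19315.1 + 13600 − 2 × 25) = 13600 × 19290.1 / 32865.1 ≈ 7982.5 mm ≈ 7.98 m.

7.98 m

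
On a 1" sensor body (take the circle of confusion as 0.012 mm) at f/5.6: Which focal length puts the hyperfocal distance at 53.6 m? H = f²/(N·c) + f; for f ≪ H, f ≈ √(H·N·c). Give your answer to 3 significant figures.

From H = f²/(N·c) + f, with f ≪ H: f ≈ √(H·N·c) = √(53600 × 5.6 × 0.012) = √3601.9 ≈ 60.02 mm.
The +f correction barely moves this — solving exactly, f² + N·c·f − N·c·H = 0 ⇒ f = (−N·c + √((N·c)² + 4·N·c·H))/2 = (−0.0672 + √14408)/2 ≈ 59.982 mm, so f ≈ 60.0 mm.

60.0 mm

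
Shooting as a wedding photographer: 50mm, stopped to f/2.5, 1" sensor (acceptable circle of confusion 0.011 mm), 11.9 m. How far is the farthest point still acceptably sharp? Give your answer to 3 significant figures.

Hyperfocal distance H = f²/(N·c) + f = 50²/(2.5 × 0.011) + 50 = 2500/0.0275 + 50 ≈ 90959.1 mm ≈ 90.96 m.
Far limit Df = s·(H − f)/(H − s) = 11900 × (90959.1 − 50) / (90959.1 − 11900) = 11900 × 90909.1 / 79059.1 ≈ 13684 mm ≈ 13.7 m.

13.7 m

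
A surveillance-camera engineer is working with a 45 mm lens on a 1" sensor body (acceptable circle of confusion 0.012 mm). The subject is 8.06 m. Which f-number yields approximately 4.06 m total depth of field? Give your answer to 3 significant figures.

f/5

Write h = H − f = f²/(N·c). The thin-lens limits are Dn = s·h/(h + (s−f)) and Df = s·h/(h − (s−f)), so DoF = Df − Dn = 2·s·(s−f)·h / (h² − (s−f)²).
That is a quadratic in h: DoF·h² − 2·s·(s−f)·h − DoF·(s−f)² = 0 ⇒ h = (s−f)·(s + √(s² + DoF²)) / DoF = 8015 × (8060 + √(8060² + 4060²)) / 4060 = 8015 × (8060 + 9024.81) / 4060 ≈ 33728 mm.
Then N = f²/(c·h) = 45² / (0.012 × 33728) = 2025 / 404.73 ≈ 5.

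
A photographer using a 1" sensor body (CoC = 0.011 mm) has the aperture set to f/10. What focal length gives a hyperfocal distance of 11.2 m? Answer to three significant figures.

From H = f²/(N·c) + f, with f ≪ H: f ≈ √(H·N·c) = √(11200 × 10 × 0.011) = √1232.0 ≈ 35.10 mm.
Exact: f² + N·c·f − N·c·H = 0 ⇒ f = (−N·c + √((N·c)² + 4·N·c·H))/2 = (−0.11 + √4928.0)/2 ≈ 35.045 mm ≈ 35.0 mm.

35.0 mm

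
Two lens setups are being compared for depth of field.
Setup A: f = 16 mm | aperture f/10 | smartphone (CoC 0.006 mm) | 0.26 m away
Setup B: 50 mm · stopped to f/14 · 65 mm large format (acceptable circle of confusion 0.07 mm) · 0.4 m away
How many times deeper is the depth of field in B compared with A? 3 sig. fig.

Setup A: H = 16²/(10×0.006) + 16 ≈ 4282.7 mm; DoF = Df − Dn = 275.771 − 245.936 ≈ 29.835 mm.
Setup B: H = 50²/(14×0.07) + 50 ≈ 2601.0 mm; DoF = Df − Dn = 463.61 − 351.74 ≈ 111.87 mm.
Ratio = 111.87 / 29.835 ≈ 3.75.

3.75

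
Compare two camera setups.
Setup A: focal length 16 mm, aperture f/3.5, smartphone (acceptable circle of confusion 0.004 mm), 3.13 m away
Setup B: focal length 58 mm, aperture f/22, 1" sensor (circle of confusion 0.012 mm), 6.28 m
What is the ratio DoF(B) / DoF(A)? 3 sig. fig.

7.33

Setup A: H = 16²/(3.5×0.004) + 16 ≈ 18301.7 mm; DoF = Df − Dn = 3772.4 − 2674.5 ≈ 1097.9 mm.
Setup B: H = 58²/(22×0.012) + 58 ≈ 12800.4 mm; DoF = Df − Dn = 12272.6 − 4219.6 ≈ 8053.0 mm.
Ratio = 8053.0 / 1097.9 ≈ 7.33.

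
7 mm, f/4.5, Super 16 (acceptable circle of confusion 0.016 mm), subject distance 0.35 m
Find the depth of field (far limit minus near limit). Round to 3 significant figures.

473 mm

Hyperfocal distance H = f²/(N·c) + f = 7²/(4.5 × 0.016) + 7 = 49/0.072 + 7 ≈ 687.6 mm ≈ 0.688 m.
Near limit Dn = s·(H − f)/(H + s − 2f) = 350 × (687.6 − 7) / (687.6 + 350 − 2 × 7) = 350 × 680.6 / 1023.6 ≈ 232.71 mm.
Far limit Df = s·(H − f)/(H − s) = 350 × (687.6 − 7) / (687.6 − 350) = 350 × 680.6 / 337.6 ≈ 705.65 mm.
Depth of field = Df − Dn = 705.65 − 232.71 ≈ 472.94 mm.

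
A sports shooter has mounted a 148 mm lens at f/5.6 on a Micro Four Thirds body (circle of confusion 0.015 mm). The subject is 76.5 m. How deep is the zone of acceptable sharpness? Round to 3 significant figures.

Hyperfocal distance H = f²/(N·c) + f = 148²/(5.6 × 0.015) + 148 = 21904/0.084 + 148 ≈ 260909.9 mm ≈ 260.9 m.
Near limit Dn = s·(H − f)/(H + s − 2f) = 76500 × (260909.9 − 148) / (260909.9 + 76500 − 2 × 148) = 76500 × 260761.9 / 337113.9 ≈ 59174 mm.
Far limit Df = s·(H − f)/(H − s) = 76500 × (260909.9 − 148) / (260909.9 − 76500) = 76500 × 260761.9 / 184409.9 ≈ 108174 mm.
Depth of field = Df − Dn = 108174 − 59174 ≈ 49000 mm ≈ 49.0 m.

49.0 m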